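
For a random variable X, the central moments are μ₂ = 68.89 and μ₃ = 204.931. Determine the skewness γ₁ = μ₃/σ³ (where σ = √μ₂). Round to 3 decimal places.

0.358

σ = √μ₂ = √68.89 = 8.30000
σ³ = μ₂^(3/2) = 571.78700
γ₁ = μ₃/σ³ = 204.931 / 571.78700 ≈ 0.358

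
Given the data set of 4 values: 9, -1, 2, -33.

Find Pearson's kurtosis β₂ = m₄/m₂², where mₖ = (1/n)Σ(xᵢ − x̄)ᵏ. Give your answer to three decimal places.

2.218

x̄ = -5.7500
Σ(xᵢ − x̄)² = 1042.7500 ⇒ m₂ = 260.68750
Σ(xᵢ − x̄)⁴ = 602849.0781 ⇒ m₄ = 150712.26953
m₂² = 67957.97266
β₂ = m₄/m₂² = 150712.26953 / 67957.97266 ≈ 2.218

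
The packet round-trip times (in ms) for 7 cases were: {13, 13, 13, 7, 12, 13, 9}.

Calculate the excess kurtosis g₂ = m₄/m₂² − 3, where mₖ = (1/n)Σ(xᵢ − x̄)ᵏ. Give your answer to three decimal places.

-0.564

x̄ = 11.4286
Σ(xᵢ − x̄)² = 35.7143 ⇒ m₂ = 5.10204
Σ(xᵢ − x̄)⁴ = 443.9242 ⇒ m₄ = 63.41774
m₂² = 26.03082
g₂ = m₄/m₂² − 3 = 2.43626 − 3 ≈ -0.564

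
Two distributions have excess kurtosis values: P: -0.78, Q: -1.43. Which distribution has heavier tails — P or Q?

P

Higher excess kurtosis ⇒ heavier tails relative to the normal distribution.
-0.78 vs -1.43: the larger is -0.78, so P has heavier tails.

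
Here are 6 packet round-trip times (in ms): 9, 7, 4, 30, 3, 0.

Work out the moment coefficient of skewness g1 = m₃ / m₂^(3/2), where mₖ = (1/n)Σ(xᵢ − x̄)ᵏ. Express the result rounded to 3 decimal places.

1.461

x̄ = (9 + 7 + 4 + 30 + 3 + 0) / 6 = 8.8333
deviations (xᵢ − x̄): 0.1667, -1.8333, -4.8333, 21.1667, -5.8333, -8.8333
Σ(xᵢ − x̄)² = 586.8333 ⇒ m₂ = 586.8333/6 = 97.80556
Σ(xᵢ − x̄)³ = 8476.4444 ⇒ m₃ = 8476.4444/6 = 1412.74074
m₂^(3/2) = 97.80556^(1.5) = 967.26458
g1 = m₃ / m₂^(3/2) = 1412.74074 / 967.26458 ≈ 1.461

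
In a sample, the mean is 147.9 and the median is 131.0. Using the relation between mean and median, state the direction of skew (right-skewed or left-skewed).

mean − median = 147.9 − 131.0 = 16.9
mean > median ⇒ the longer tail is on the right ⇒ right-skewed (positively skewed).

right-skewed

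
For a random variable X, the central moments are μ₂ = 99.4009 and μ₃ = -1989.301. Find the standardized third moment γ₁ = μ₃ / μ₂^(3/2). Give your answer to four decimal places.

σ = √μ₂ = √99.4009 = 9.97000
σ³ = μ₂^(3/2) = 991.02697
γ₁ = μ₃/σ³ = -1989.301 / 991.02697 ≈ -2.0073

-2.0073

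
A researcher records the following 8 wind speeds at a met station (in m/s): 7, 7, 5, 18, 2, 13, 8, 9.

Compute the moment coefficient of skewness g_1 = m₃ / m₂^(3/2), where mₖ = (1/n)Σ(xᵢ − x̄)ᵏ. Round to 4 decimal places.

x̄ = (7 + 7 + 5 + 18 + 2 + 13 + 8 + 9) / 8 = 8.6250
deviations (xᵢ − x̄): -1.6250, -1.6250, -3.6250, 9.3750, -6.6250, 4.3750, -0.6250, 0.3750
Σ(xᵢ − x̄)² = 169.8750 ⇒ m₂ = 169.8750/8 = 21.23438
Σ(xᵢ − x̄)³ = 560.5313 ⇒ m₃ = 560.5313/8 = 70.06641
m₂^(3/2) = 21.23438^(1.5) = 97.84964
g_1 = m₃ / m₂^(3/2) = 70.06641 / 97.84964 ≈ 0.7161

0.7161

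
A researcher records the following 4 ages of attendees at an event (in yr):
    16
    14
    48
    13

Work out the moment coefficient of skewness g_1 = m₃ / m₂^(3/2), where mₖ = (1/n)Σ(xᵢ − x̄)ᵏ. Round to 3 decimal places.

1.136

x̄ = (16 + 14 + 48 + 13) / 4 = 22.7500
deviations (xᵢ − x̄): -6.7500, -8.7500, 25.2500, -9.7500
Σ(xᵢ − x̄)² = 854.7500 ⇒ m₂ = 854.7500/4 = 213.68750
Σ(xᵢ − x̄)³ = 14194.1250 ⇒ m₃ = 14194.1250/4 = 3548.53125
m₂^(3/2) = 213.68750^(1.5) = 3123.69539
g_1 = m₃ / m₂^(3/2) = 3548.53125 / 3123.69539 ≈ 1.136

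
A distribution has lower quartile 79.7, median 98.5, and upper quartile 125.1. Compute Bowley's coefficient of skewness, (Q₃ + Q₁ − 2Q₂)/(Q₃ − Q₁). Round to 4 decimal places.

numerator: Q₃ + Q₁ − 2Q₂ = 125.1 + 79.7 − 2×98.5 = 7.8000
denominator: Q₃ − Q₁ = 125.1 − 79.7 = 45.4000
Bowley skewness = 7.8000 / 45.4000 ≈ 0.1718

0.1718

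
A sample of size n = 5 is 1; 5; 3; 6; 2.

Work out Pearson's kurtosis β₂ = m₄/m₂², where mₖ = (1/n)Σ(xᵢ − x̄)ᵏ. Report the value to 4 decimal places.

x̄ = 3.4000
Σ(xᵢ − x̄)² = 17.2000 ⇒ m₂ = 3.44000
Σ(xᵢ − x̄)⁴ = 89.2960 ⇒ m₄ = 17.85920
m₂² = 11.83360
β₂ = m₄/m₂² = 17.85920 / 11.83360 ≈ 1.5092

1.5092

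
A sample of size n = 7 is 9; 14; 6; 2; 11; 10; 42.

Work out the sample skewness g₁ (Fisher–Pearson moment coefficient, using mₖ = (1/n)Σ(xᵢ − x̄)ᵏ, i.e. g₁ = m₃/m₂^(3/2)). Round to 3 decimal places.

x̄ = (9 + 14 + 6 + 2 + 11 + 10 + 42) / 7 = 13.4286
deviations (xᵢ − x̄): -4.4286, 0.5714, -7.4286, -11.4286, -2.4286, -3.4286, 28.5714
Σ(xᵢ − x̄)² = 1039.7143 ⇒ m₂ = 1039.7143/7 = 148.53061
Σ(xᵢ − x̄)³ = 21279.6735 ⇒ m₃ = 21279.6735/7 = 3039.95335
m₂^(3/2) = 148.53061^(1.5) = 1810.18915
g₁ = m₃ / m₂^(3/2) = 3039.95335 / 1810.18915 ≈ 1.679

1.679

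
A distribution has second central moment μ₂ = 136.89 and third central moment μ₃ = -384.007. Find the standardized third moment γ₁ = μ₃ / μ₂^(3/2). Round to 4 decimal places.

-0.2398

σ = √μ₂ = √136.89 = 11.70000
σ³ = μ₂^(3/2) = 1601.61300
γ₁ = μ₃/σ³ = -384.007 / 1601.61300 ≈ -0.2398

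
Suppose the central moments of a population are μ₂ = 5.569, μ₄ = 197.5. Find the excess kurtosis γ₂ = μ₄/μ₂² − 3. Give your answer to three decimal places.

μ₂² = 5.569² = 31.01376
μ₄/μ₂² = 197.5 / 31.01376 = 6.36814
γ₂ = 6.36814 − 3 ≈ 3.368

3.368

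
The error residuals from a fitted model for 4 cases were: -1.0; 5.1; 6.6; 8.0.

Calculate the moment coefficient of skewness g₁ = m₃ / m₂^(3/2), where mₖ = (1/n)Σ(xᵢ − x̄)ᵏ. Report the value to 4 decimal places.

-0.8575

x̄ = (-1.0 + 5.1 + 6.6 + 8.0) / 4 = 4.6750
deviations (xᵢ − x̄): -5.6750, 0.4250, 1.9250, 3.3250
Σ(xᵢ − x̄)² = 47.1475 ⇒ m₂ = 47.1475/4 = 11.78688
Σ(xᵢ − x̄)³ = -138.7969 ⇒ m₃ = -138.7969/4 = -34.69922
m₂^(3/2) = 11.78688^(1.5) = 40.46672
g₁ = m₃ / m₂^(3/2) = -34.69922 / 40.46672 ≈ -0.8575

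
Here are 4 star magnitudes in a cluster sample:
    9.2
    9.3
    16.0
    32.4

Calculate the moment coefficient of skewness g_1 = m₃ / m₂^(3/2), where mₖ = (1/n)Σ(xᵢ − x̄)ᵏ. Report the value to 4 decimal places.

0.8904

x̄ = (9.2 + 9.3 + 16.0 + 32.4) / 4 = 16.7250
deviations (xᵢ − x̄): -7.5250, -7.4250, -0.7250, 15.6750
Σ(xᵢ − x̄)² = 357.9875 ⇒ m₂ = 357.9875/4 = 89.49687
Σ(xᵢ − x̄)³ = 3015.6019 ⇒ m₃ = 3015.6019/4 = 753.90047
m₂^(3/2) = 89.49687^(1.5) = 846.66539
g_1 = m₃ / m₂^(3/2) = 753.90047 / 846.66539 ≈ 0.8904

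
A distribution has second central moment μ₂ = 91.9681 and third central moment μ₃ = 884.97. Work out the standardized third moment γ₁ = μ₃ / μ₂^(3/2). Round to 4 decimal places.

1.0034

σ = √μ₂ = √91.9681 = 9.59000
σ³ = μ₂^(3/2) = 881.97408
γ₁ = μ₃/σ³ = 884.97 / 881.97408 ≈ 1.0034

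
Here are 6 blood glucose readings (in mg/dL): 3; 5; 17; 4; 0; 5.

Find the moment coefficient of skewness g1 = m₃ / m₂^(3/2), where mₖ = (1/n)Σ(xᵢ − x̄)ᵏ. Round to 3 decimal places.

x̄ = (3 + 5 + 17 + 4 + 0 + 5) / 6 = 5.6667
deviations (xᵢ − x̄): -2.6667, -0.6667, 11.3333, -1.6667, -5.6667, -0.6667
Σ(xᵢ − x̄)² = 171.3333 ⇒ m₂ = 171.3333/6 = 28.55556
Σ(xᵢ − x̄)³ = 1249.5556 ⇒ m₃ = 1249.5556/6 = 208.25926
m₂^(3/2) = 28.55556^(1.5) = 152.59346
g1 = m₃ / m₂^(3/2) = 208.25926 / 152.59346 ≈ 1.365

1.365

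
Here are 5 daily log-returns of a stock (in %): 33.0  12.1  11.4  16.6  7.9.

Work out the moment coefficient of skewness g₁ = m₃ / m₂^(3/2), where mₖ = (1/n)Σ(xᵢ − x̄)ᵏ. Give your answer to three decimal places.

1.153

x̄ = (33.0 + 12.1 + 11.4 + 16.6 + 7.9) / 5 = 16.2000
deviations (xᵢ − x̄): 16.8000, -4.1000, -4.8000, 0.4000, -8.3000
Σ(xᵢ − x̄)² = 391.1400 ⇒ m₂ = 391.1400/5 = 78.22800
Σ(xᵢ − x̄)³ = 3990.3960 ⇒ m₃ = 3990.3960/5 = 798.07920
m₂^(3/2) = 78.22800^(1.5) = 691.90002
g₁ = m₃ / m₂^(3/2) = 798.07920 / 691.90002 ≈ 1.153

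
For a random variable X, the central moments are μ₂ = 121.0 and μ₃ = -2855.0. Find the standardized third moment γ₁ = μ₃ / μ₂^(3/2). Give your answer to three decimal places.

-2.145

σ = √μ₂ = √121.0 = 11.00000
σ³ = μ₂^(3/2) = 1331.00000
γ₁ = μ₃/σ³ = -2855.0 / 1331.00000 ≈ -2.145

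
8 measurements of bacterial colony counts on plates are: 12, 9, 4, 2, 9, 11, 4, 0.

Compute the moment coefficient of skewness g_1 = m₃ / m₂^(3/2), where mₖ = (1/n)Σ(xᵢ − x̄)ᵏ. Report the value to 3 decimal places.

-0.099

x̄ = (12 + 9 + 4 + 2 + 9 + 11 + 4 + 0) / 8 = 6.3750
deviations (xᵢ − x̄): 5.6250, 2.6250, -2.3750, -4.3750, 2.6250, 4.6250, -2.3750, -6.3750
Σ(xᵢ − x̄)² = 137.8750 ⇒ m₂ = 137.8750/8 = 17.23438
Σ(xᵢ − x̄)³ = -56.5313 ⇒ m₃ = -56.5313/8 = -7.06641
m₂^(3/2) = 17.23438^(1.5) = 71.54731
g_1 = m₃ / m₂^(3/2) = -7.06641 / 71.54731 ≈ -0.099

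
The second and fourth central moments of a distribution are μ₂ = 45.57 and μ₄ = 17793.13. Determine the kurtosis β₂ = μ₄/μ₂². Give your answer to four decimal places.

μ₂² = 45.57² = 2076.62490
μ₄/μ₂² = 17793.13 / 2076.62490 = 8.56829
β₂ ≈ 8.5683

8.5683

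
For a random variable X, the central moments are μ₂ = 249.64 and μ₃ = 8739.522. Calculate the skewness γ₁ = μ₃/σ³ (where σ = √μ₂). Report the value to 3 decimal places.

2.216

σ = √μ₂ = √249.64 = 15.80000
σ³ = μ₂^(3/2) = 3944.31200
γ₁ = μ₃/σ³ = 8739.522 / 3944.31200 ≈ 2.216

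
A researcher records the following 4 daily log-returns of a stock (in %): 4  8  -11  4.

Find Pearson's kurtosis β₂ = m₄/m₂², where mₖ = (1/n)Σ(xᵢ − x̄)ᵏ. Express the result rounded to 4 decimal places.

x̄ = 1.2500
Σ(xᵢ − x̄)² = 210.7500 ⇒ m₂ = 52.68750
Σ(xᵢ − x̄)⁴ = 24709.0781 ⇒ m₄ = 6177.26953
m₂² = 2775.97266
β₂ = m₄/m₂² = 6177.26953 / 2775.97266 ≈ 2.2253

2.2253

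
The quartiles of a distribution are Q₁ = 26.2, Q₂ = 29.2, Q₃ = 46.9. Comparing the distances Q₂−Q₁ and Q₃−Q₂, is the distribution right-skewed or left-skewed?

right-skewed

Q₂ − Q₁ = 3.0;  Q₃ − Q₂ = 17.7
Q₃ − Q₂ > Q₂ − Q₁ ⇒ the upper half is more spread out ⇒ right-skewed.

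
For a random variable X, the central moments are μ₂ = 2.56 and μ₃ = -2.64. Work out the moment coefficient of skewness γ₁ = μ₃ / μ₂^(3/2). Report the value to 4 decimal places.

σ = √μ₂ = √2.56 = 1.60000
σ³ = μ₂^(3/2) = 4.09600
γ₁ = μ₃/σ³ = -2.64 / 4.09600 ≈ -0.6445

-0.6445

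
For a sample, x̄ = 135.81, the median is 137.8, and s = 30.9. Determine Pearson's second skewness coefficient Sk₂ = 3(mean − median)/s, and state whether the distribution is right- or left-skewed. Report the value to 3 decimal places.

-0.193, left-skewed

Sk₂ = 3(135.81 − 137.8) / 30.9 = 3 × -1.9900 / 30.9
    = -5.9700 / 30.9 ≈ -0.193
Sk₂ < 0 ⇒ mean < median ⇒ left-skewed (negative skew).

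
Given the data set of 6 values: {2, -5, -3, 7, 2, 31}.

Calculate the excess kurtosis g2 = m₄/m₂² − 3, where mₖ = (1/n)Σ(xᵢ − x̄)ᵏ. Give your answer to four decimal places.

0.5005

x̄ = 5.6667
Σ(xᵢ − x̄)² = 859.3333 ⇒ m₂ = 143.22222
Σ(xᵢ − x̄)⁴ = 430830.4444 ⇒ m₄ = 71805.07407
m₂² = 20512.60494
g2 = m₄/m₂² − 3 = 3.50053 − 3 ≈ 0.5005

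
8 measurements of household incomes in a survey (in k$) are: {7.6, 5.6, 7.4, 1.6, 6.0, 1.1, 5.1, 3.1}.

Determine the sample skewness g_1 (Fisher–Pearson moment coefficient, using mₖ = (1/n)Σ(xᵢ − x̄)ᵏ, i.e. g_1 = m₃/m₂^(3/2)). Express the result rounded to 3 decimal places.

x̄ = (7.6 + 5.6 + 7.4 + 1.6 + 6.0 + 1.1 + 5.1 + 3.1) / 8 = 4.6875
deviations (xᵢ − x̄): 2.9125, 0.9125, 2.7125, -3.0875, 1.3125, -3.5875, 0.4125, -1.5875
Σ(xᵢ − x̄)² = 43.4887 ⇒ m₂ = 43.4887/8 = 5.43609
Σ(xᵢ − x̄)³ = -31.8502 ⇒ m₃ = -31.8502/8 = -3.98127
m₂^(3/2) = 5.43609^(1.5) = 12.67449
g_1 = m₃ / m₂^(3/2) = -3.98127 / 12.67449 ≈ -0.314

-0.314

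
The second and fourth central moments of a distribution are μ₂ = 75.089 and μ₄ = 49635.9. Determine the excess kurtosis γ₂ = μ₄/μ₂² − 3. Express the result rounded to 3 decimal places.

μ₂² = 75.089² = 5638.35792
μ₄/μ₂² = 49635.9 / 5638.35792 = 8.80325
γ₂ = 8.80325 − 3 ≈ 5.803

5.803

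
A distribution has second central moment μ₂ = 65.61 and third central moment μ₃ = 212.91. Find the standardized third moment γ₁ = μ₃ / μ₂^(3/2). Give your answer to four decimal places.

0.4006

σ = √μ₂ = √65.61 = 8.10000
σ³ = μ₂^(3/2) = 531.44100
γ₁ = μ₃/σ³ = 212.91 / 531.44100 ≈ 0.4006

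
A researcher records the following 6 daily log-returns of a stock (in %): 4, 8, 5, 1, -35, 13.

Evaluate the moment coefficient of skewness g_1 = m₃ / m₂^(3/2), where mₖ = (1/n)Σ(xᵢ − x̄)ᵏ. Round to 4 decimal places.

x̄ = (4 + 8 + 5 + 1 - 35 + 13) / 6 = -0.6667
deviations (xᵢ − x̄): 4.6667, 8.6667, 5.6667, 1.6667, -34.3333, 13.6667
Σ(xᵢ − x̄)² = 1497.3333 ⇒ m₂ = 1497.3333/6 = 249.55556
Σ(xᵢ − x̄)³ = -36979.5556 ⇒ m₃ = -36979.5556/6 = -6163.25926
m₂^(3/2) = 249.55556^(1.5) = 3942.31084
g_1 = m₃ / m₂^(3/2) = -6163.25926 / 3942.31084 ≈ -1.5634

-1.5634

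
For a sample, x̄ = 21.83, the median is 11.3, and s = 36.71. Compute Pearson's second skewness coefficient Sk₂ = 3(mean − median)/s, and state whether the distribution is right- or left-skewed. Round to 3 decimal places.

Sk₂ = 3(21.83 − 11.3) / 36.71 = 3 × 10.5300 / 36.71
    = 31.5900 / 36.71 ≈ 0.861
Sk₂ > 0 ⇒ mean > median ⇒ right-skewed (positive skew).

0.861, right-skewed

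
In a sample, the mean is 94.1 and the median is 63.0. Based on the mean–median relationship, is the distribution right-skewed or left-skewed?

right-skewed

mean − median = 94.1 − 63.0 = 31.1
mean > median ⇒ the longer tail is on the right ⇒ right-skewed (positively skewed).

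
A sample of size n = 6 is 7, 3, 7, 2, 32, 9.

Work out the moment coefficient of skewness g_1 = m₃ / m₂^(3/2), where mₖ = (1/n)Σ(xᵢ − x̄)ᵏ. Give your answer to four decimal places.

1.5602

x̄ = (7 + 3 + 7 + 2 + 32 + 9) / 6 = 10.0000
deviations (xᵢ − x̄): -3.0000, -7.0000, -3.0000, -8.0000, 22.0000, -1.0000
Σ(xᵢ − x̄)² = 616.0000 ⇒ m₂ = 616.0000/6 = 102.66667
Σ(xᵢ − x̄)³ = 9738.0000 ⇒ m₃ = 9738.0000/6 = 1623.00000
m₂^(3/2) = 102.66667^(1.5) = 1040.26549
g_1 = m₃ / m₂^(3/2) = 1623.00000 / 1040.26549 ≈ 1.5602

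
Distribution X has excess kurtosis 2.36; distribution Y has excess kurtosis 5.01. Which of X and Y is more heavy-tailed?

Y

Higher excess kurtosis ⇒ heavier tails relative to the normal distribution.
2.36 vs 5.01: the larger is 5.01, so Y has heavier tails.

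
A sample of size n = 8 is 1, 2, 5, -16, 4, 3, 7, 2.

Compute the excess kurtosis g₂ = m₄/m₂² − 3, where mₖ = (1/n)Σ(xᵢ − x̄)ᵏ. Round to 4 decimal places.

x̄ = 1.0000
Σ(xᵢ − x̄)² = 356.0000 ⇒ m₂ = 44.50000
Σ(xᵢ − x̄)⁴ = 85172.0000 ⇒ m₄ = 10646.50000
m₂² = 1980.25000
g₂ = m₄/m₂² − 3 = 5.37634 − 3 ≈ 2.3763

2.3763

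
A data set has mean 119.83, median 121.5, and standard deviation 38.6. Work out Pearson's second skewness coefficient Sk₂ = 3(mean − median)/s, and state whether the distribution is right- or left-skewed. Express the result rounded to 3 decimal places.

-0.130, left-skewed

Sk₂ = 3(119.83 − 121.5) / 38.6 = 3 × -1.6700 / 38.6
    = -5.0100 / 38.6 ≈ -0.130
Sk₂ < 0 ⇒ mean < median ⇒ left-skewed (negative skew).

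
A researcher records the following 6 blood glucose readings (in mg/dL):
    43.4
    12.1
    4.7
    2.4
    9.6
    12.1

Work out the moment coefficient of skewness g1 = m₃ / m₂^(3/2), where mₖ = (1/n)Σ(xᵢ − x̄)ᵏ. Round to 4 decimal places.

1.5049

x̄ = (43.4 + 12.1 + 4.7 + 2.4 + 9.6 + 12.1) / 6 = 14.0500
deviations (xᵢ − x̄): 29.3500, -1.9500, -9.3500, -11.6500, -4.4500, -1.9500
Σ(xᵢ − x̄)² = 1111.9750 ⇒ m₂ = 1111.9750/6 = 185.32917
Σ(xᵢ − x̄)³ = 22781.2320 ⇒ m₃ = 22781.2320/6 = 3796.87200
m₂^(3/2) = 185.32917^(1.5) = 2522.99076
g1 = m₃ / m₂^(3/2) = 3796.87200 / 2522.99076 ≈ 1.5049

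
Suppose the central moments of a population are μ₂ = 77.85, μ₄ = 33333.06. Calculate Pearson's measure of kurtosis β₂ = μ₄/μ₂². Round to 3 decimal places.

5.500

μ₂² = 77.85² = 6060.62250
μ₄/μ₂² = 33333.06 / 6060.62250 = 5.49994
β₂ ≈ 5.500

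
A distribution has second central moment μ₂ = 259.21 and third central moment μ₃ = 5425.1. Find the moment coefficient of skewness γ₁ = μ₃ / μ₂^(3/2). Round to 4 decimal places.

1.3000

σ = √μ₂ = √259.21 = 16.10000
σ³ = μ₂^(3/2) = 4173.28100
γ₁ = μ₃/σ³ = 5425.1 / 4173.28100 ≈ 1.3000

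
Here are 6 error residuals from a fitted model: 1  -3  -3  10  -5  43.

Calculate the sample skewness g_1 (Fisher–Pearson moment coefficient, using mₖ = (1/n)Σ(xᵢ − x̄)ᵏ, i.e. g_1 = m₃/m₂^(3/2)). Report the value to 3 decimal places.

1.484

x̄ = (1 - 3 - 3 + 10 - 5 + 43) / 6 = 7.1667
deviations (xᵢ − x̄): -6.1667, -10.1667, -10.1667, 2.8333, -12.1667, 35.8333
Σ(xᵢ − x̄)² = 1684.8333 ⇒ m₂ = 1684.8333/6 = 280.80556
Σ(xᵢ − x̄)³ = 41896.5556 ⇒ m₃ = 41896.5556/6 = 6982.75926
m₂^(3/2) = 280.80556^(1.5) = 4705.52997
g_1 = m₃ / m₂^(3/2) = 6982.75926 / 4705.52997 ≈ 1.484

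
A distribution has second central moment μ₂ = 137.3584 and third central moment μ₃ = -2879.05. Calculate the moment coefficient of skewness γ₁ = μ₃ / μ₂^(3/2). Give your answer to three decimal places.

σ = √μ₂ = √137.3584 = 11.72000
σ³ = μ₂^(3/2) = 1609.84045
γ₁ = μ₃/σ³ = -2879.05 / 1609.84045 ≈ -1.788

-1.788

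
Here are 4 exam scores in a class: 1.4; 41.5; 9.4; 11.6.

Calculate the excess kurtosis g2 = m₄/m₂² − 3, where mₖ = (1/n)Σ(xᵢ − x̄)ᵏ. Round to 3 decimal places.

x̄ = 15.9750
Σ(xᵢ − x̄)² = 926.3275 ⇒ m₂ = 231.58187
Σ(xᵢ − x̄)⁴ = 471847.6609 ⇒ m₄ = 117961.91523
m₂² = 53630.16483
g2 = m₄/m₂² − 3 = 2.19954 − 3 ≈ -0.800

-0.800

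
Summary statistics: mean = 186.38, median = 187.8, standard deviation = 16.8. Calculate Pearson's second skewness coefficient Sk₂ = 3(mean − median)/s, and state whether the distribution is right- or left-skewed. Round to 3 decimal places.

-0.254, left-skewed

Sk₂ = 3(186.38 − 187.8) / 16.8 = 3 × -1.4200 / 16.8
    = -4.2600 / 16.8 ≈ -0.254
Sk₂ < 0 ⇒ mean < median ⇒ left-skewed (negative skew).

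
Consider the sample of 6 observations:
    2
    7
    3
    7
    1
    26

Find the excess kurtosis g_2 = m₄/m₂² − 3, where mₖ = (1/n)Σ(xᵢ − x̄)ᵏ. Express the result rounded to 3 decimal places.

0.687

x̄ = 7.6667
Σ(xᵢ − x̄)² = 435.3333 ⇒ m₂ = 72.55556
Σ(xᵢ − x̄)⁴ = 116451.7778 ⇒ m₄ = 19408.62963
m₂² = 5264.30864
g_2 = m₄/m₂² − 3 = 3.68683 − 3 ≈ 0.687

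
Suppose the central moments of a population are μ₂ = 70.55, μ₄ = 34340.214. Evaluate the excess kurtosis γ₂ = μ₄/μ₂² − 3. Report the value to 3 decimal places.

μ₂² = 70.55² = 4977.30250
μ₄/μ₂² = 34340.214 / 4977.30250 = 6.89936
γ₂ = 6.89936 − 3 ≈ 3.899

3.899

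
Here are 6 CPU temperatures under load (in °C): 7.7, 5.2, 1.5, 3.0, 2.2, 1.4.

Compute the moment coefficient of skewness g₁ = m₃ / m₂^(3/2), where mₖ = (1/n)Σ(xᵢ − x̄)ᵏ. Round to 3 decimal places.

0.848

x̄ = (7.7 + 5.2 + 1.5 + 3.0 + 2.2 + 1.4) / 6 = 3.5000
deviations (xᵢ − x̄): 4.2000, 1.7000, -2.0000, -0.5000, -1.3000, -2.1000
Σ(xᵢ − x̄)² = 30.8800 ⇒ m₂ = 30.8800/6 = 5.14667
Σ(xᵢ − x̄)³ = 59.4180 ⇒ m₃ = 59.4180/6 = 9.90300
m₂^(3/2) = 5.14667^(1.5) = 11.67586
g₁ = m₃ / m₂^(3/2) = 9.90300 / 11.67586 ≈ 0.848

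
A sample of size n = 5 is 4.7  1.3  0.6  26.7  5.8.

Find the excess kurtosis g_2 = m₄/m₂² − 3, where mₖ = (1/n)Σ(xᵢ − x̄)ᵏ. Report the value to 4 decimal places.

x̄ = 7.8200
Σ(xᵢ − x̄)² = 464.9080 ⇒ m₂ = 92.98160
Σ(xᵢ − x̄)⁴ = 131695.6517 ⇒ m₄ = 26339.13034
m₂² = 8645.57794
g_2 = m₄/m₂² − 3 = 3.04654 − 3 ≈ 0.0465

0.0465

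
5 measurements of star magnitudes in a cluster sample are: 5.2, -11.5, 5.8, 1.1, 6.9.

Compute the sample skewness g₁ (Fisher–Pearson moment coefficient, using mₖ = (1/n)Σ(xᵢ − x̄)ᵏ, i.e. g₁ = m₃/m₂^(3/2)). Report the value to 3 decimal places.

x̄ = (5.2 - 11.5 + 5.8 + 1.1 + 6.9) / 5 = 1.5000
deviations (xᵢ − x̄): 3.7000, -13.0000, 4.3000, -0.4000, 5.4000
Σ(xᵢ − x̄)² = 230.5000 ⇒ m₂ = 230.5000/5 = 46.10000
Σ(xᵢ − x̄)³ = -1909.4400 ⇒ m₃ = -1909.4400/5 = -381.88800
m₂^(3/2) = 46.10000^(1.5) = 313.00508
g₁ = m₃ / m₂^(3/2) = -381.88800 / 313.00508 ≈ -1.220

-1.220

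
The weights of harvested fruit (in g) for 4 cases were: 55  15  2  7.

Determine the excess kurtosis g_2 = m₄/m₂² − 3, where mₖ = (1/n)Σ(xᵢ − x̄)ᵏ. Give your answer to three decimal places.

x̄ = 19.7500
Σ(xᵢ − x̄)² = 1742.7500 ⇒ m₂ = 435.68750
Σ(xᵢ − x̄)⁴ = 1670161.5781 ⇒ m₄ = 417540.39453
m₂² = 189823.59766
g_2 = m₄/m₂² − 3 = 2.19962 − 3 ≈ -0.800

-0.800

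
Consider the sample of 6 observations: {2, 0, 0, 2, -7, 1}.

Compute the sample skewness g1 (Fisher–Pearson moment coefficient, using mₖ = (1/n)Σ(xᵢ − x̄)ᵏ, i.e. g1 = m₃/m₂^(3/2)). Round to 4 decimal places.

x̄ = (2 + 0 + 0 + 2 - 7 + 1) / 6 = -0.3333
deviations (xᵢ − x̄): 2.3333, 0.3333, 0.3333, 2.3333, -6.6667, 1.3333
Σ(xᵢ − x̄)² = 57.3333 ⇒ m₂ = 57.3333/6 = 9.55556
Σ(xᵢ − x̄)³ = -268.4444 ⇒ m₃ = -268.4444/6 = -44.74074
m₂^(3/2) = 9.55556^(1.5) = 29.53819
g1 = m₃ / m₂^(3/2) = -44.74074 / 29.53819 ≈ -1.5147

-1.5147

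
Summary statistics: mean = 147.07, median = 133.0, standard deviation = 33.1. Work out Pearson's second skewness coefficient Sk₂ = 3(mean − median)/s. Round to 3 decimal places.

1.275

Sk₂ = 3(147.07 − 133.0) / 33.1 = 3 × 14.0700 / 33.1
    = 42.2100 / 33.1 ≈ 1.275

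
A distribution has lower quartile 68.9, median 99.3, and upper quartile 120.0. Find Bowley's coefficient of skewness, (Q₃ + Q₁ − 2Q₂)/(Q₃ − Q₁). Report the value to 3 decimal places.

numerator: Q₃ + Q₁ − 2Q₂ = 120.0 + 68.9 − 2×99.3 = -9.7000
denominator: Q₃ − Q₁ = 120.0 − 68.9 = 51.1000
Bowley skewness = -9.7000 / 51.1000 ≈ -0.190

-0.190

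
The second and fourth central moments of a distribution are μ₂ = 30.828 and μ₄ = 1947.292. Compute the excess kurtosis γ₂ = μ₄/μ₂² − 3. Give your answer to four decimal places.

μ₂² = 30.828² = 950.36558
μ₄/μ₂² = 1947.292 / 950.36558 = 2.04899
γ₂ = 2.04899 − 3 ≈ -0.9510

-0.9510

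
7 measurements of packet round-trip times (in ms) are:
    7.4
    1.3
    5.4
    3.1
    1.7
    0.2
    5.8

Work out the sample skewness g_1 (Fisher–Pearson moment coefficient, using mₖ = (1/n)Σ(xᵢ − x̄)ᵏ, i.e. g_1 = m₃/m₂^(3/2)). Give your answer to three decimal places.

0.172

x̄ = (7.4 + 1.3 + 5.4 + 3.1 + 1.7 + 0.2 + 5.8) / 7 = 3.5571
deviations (xᵢ − x̄): 3.8429, -2.2571, 1.8429, -0.4571, -1.8571, -3.3571, 2.2429
Σ(xᵢ − x̄)² = 43.2171 ⇒ m₂ = 43.2171/7 = 6.17388
Σ(xᵢ − x̄)³ = 18.4540 ⇒ m₃ = 18.4540/7 = 2.63629
m₂^(3/2) = 6.17388^(1.5) = 15.34041
g_1 = m₃ / m₂^(3/2) = 2.63629 / 15.34041 ≈ 0.172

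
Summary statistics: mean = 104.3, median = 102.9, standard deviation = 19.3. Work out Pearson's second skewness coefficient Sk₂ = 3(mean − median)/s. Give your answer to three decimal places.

Sk₂ = 3(104.3 − 102.9) / 19.3 = 3 × 1.4000 / 19.3
    = 4.2000 / 19.3 ≈ 0.218

0.218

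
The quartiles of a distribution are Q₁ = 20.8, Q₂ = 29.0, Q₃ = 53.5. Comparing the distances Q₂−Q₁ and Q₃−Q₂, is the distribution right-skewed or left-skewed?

right-skewed

Q₂ − Q₁ = 8.2;  Q₃ − Q₂ = 24.5
Q₃ − Q₂ > Q₂ − Q₁ ⇒ the upper half is more spread out ⇒ right-skewed.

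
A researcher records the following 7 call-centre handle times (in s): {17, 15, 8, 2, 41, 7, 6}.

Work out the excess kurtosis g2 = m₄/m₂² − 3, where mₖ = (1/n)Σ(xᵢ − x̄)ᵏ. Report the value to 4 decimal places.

0.8156

x̄ = 13.7143
Σ(xᵢ − x̄)² = 1031.4286 ⇒ m₂ = 147.34694
Σ(xᵢ − x̄)⁴ = 579885.3294 ⇒ m₄ = 82840.76135
m₂² = 21711.12037
g2 = m₄/m₂² − 3 = 3.81559 − 3 ≈ 0.8156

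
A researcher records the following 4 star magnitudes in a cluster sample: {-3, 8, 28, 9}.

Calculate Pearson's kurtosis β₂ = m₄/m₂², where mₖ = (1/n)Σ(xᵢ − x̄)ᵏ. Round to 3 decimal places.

2.057

x̄ = 10.5000
Σ(xᵢ − x̄)² = 497.0000 ⇒ m₂ = 124.25000
Σ(xᵢ − x̄)⁴ = 127048.2500 ⇒ m₄ = 31762.06250
m₂² = 15438.06250
β₂ = m₄/m₂² = 31762.06250 / 15438.06250 ≈ 2.057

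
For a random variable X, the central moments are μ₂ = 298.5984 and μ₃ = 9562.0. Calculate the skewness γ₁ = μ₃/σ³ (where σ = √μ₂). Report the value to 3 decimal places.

1.853

σ = √μ₂ = √298.5984 = 17.28000
σ³ = μ₂^(3/2) = 5159.78035
γ₁ = μ₃/σ³ = 9562.0 / 5159.78035 ≈ 1.853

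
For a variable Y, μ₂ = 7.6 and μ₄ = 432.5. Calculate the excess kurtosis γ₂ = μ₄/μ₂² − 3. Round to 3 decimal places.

4.488

μ₂² = 7.6² = 57.76000
μ₄/μ₂² = 432.5 / 57.76000 = 7.48788
γ₂ = 7.48788 − 3 ≈ 4.488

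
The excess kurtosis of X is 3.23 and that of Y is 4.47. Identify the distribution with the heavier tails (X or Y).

Higher excess kurtosis ⇒ heavier tails relative to the normal distribution.
3.23 vs 4.47: the larger is 4.47, so Y has heavier tails.

Y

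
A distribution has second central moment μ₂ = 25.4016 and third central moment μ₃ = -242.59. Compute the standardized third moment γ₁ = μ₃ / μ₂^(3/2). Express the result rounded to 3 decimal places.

σ = √μ₂ = √25.4016 = 5.04000
σ³ = μ₂^(3/2) = 128.02406
γ₁ = μ₃/σ³ = -242.59 / 128.02406 ≈ -1.895

-1.895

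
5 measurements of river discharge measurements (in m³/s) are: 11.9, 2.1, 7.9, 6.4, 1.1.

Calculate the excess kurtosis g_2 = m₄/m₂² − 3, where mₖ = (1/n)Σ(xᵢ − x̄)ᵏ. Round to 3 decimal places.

x̄ = 5.8800
Σ(xᵢ − x̄)² = 77.7280 ⇒ m₂ = 15.54560
Σ(xᵢ − x̄)⁴ = 2056.2971 ⇒ m₄ = 411.25943
m₂² = 241.66568
g_2 = m₄/m₂² − 3 = 1.70177 − 3 ≈ -1.298

-1.298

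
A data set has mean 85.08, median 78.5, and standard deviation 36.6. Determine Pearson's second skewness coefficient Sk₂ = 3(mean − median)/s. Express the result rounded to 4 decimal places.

Sk₂ = 3(85.08 − 78.5) / 36.6 = 3 × 6.5800 / 36.6
    = 19.7400 / 36.6 ≈ 0.5393

0.5393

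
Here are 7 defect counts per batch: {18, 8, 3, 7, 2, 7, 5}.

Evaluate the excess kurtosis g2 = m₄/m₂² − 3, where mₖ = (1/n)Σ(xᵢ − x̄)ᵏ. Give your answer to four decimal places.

0.7490

x̄ = 7.1429
Σ(xᵢ − x̄)² = 166.8571 ⇒ m₂ = 23.83673
Σ(xᵢ − x̄)⁴ = 14910.8688 ⇒ m₄ = 2130.12411
m₂² = 568.18992
g2 = m₄/m₂² − 3 = 3.74896 − 3 ≈ 0.7490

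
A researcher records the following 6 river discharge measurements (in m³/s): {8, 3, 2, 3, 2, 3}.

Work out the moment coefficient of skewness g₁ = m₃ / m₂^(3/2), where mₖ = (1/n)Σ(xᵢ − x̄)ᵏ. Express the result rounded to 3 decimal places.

x̄ = (8 + 3 + 2 + 3 + 2 + 3) / 6 = 3.5000
deviations (xᵢ − x̄): 4.5000, -0.5000, -1.5000, -0.5000, -1.5000, -0.5000
Σ(xᵢ − x̄)² = 25.5000 ⇒ m₂ = 25.5000/6 = 4.25000
Σ(xᵢ − x̄)³ = 84.0000 ⇒ m₃ = 84.0000/6 = 14.00000
m₂^(3/2) = 4.25000^(1.5) = 8.76160
g₁ = m₃ / m₂^(3/2) = 14.00000 / 8.76160 ≈ 1.598

1.598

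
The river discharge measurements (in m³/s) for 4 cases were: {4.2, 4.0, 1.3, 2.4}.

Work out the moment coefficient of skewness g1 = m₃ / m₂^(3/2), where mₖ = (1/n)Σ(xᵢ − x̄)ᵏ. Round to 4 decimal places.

x̄ = (4.2 + 4.0 + 1.3 + 2.4) / 4 = 2.9750
deviations (xᵢ − x̄): 1.2250, 1.0250, -1.6750, -0.5750
Σ(xᵢ − x̄)² = 5.6875 ⇒ m₂ = 5.6875/4 = 1.42188
Σ(xᵢ − x̄)³ = -1.9744 ⇒ m₃ = -1.9744/4 = -0.49359
m₂^(3/2) = 1.42188^(1.5) = 1.69548
g1 = m₃ / m₂^(3/2) = -0.49359 / 1.69548 ≈ -0.2911

-0.2911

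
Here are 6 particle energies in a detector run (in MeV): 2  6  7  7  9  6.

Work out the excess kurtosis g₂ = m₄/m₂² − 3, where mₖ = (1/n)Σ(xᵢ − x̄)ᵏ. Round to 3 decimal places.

0.057

x̄ = 6.1667
Σ(xᵢ − x̄)² = 26.8333 ⇒ m₂ = 4.47222
Σ(xᵢ − x̄)⁴ = 366.8194 ⇒ m₄ = 61.13657
m₂² = 20.00077
g₂ = m₄/m₂² − 3 = 3.05671 − 3 ≈ 0.057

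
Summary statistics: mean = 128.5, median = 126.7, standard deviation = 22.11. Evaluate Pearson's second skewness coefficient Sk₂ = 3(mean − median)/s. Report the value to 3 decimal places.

Sk₂ = 3(128.5 − 126.7) / 22.11 = 3 × 1.8000 / 22.11
    = 5.4000 / 22.11 ≈ 0.244

0.244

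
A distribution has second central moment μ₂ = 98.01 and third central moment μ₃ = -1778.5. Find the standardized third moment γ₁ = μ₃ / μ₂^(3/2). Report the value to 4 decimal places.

-1.8329

σ = √μ₂ = √98.01 = 9.90000
σ³ = μ₂^(3/2) = 970.29900
γ₁ = μ₃/σ³ = -1778.5 / 970.29900 ≈ -1.8329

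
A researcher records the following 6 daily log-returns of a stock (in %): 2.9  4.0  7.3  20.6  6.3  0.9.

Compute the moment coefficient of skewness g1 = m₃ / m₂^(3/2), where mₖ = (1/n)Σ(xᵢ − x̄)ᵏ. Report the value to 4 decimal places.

1.3703

x̄ = (2.9 + 4.0 + 7.3 + 20.6 + 6.3 + 0.9) / 6 = 7.0000
deviations (xᵢ − x̄): -4.1000, -3.0000, 0.3000, 13.6000, -0.7000, -6.1000
Σ(xᵢ − x̄)² = 248.5600 ⇒ m₂ = 248.5600/6 = 41.42667
Σ(xᵢ − x̄)³ = 2192.2380 ⇒ m₃ = 2192.2380/6 = 365.37300
m₂^(3/2) = 41.42667^(1.5) = 266.63674
g1 = m₃ / m₂^(3/2) = 365.37300 / 266.63674 ≈ 1.3703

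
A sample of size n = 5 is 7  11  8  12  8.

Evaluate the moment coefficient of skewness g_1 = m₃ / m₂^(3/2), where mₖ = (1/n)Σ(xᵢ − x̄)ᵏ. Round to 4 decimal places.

x̄ = (7 + 11 + 8 + 12 + 8) / 5 = 9.2000
deviations (xᵢ − x̄): -2.2000, 1.8000, -1.2000, 2.8000, -1.2000
Σ(xᵢ − x̄)² = 18.8000 ⇒ m₂ = 18.8000/5 = 3.76000
Σ(xᵢ − x̄)³ = 13.6800 ⇒ m₃ = 13.6800/5 = 2.73600
m₂^(3/2) = 3.76000^(1.5) = 7.29091
g_1 = m₃ / m₂^(3/2) = 2.73600 / 7.29091 ≈ 0.3753

0.3753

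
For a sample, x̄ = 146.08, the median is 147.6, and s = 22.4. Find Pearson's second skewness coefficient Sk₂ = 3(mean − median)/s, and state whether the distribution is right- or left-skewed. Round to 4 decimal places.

-0.2036, left-skewed

Sk₂ = 3(146.08 − 147.6) / 22.4 = 3 × -1.5200 / 22.4
    = -4.5600 / 22.4 ≈ -0.2036
Sk₂ < 0 ⇒ mean < median ⇒ left-skewed (negative skew).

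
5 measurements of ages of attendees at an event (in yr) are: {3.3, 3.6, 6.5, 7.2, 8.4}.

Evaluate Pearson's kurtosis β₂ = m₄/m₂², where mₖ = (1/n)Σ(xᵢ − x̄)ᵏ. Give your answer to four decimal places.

1.3622

x̄ = 5.8000
Σ(xᵢ − x̄)² = 20.3000 ⇒ m₂ = 4.06000
Σ(xᵢ − x̄)⁴ = 112.2674 ⇒ m₄ = 22.45348
m₂² = 16.48360
β₂ = m₄/m₂² = 22.45348 / 16.48360 ≈ 1.3622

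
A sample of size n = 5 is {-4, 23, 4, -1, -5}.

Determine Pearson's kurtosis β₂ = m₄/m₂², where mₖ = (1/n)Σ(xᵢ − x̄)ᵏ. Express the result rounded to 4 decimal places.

x̄ = 3.4000
Σ(xᵢ − x̄)² = 529.2000 ⇒ m₂ = 105.84000
Σ(xᵢ − x̄)⁴ = 155931.2160 ⇒ m₄ = 31186.24320
m₂² = 11202.10560
β₂ = m₄/m₂² = 31186.24320 / 11202.10560 ≈ 2.7840

2.7840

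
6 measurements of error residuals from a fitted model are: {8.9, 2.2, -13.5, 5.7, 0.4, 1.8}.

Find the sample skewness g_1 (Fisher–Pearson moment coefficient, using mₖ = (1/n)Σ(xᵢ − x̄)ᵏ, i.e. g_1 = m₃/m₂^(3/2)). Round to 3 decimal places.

x̄ = (8.9 + 2.2 - 13.5 + 5.7 + 0.4 + 1.8) / 6 = 0.9167
deviations (xᵢ − x̄): 7.9833, 1.2833, -14.4167, 4.7833, -0.5167, 0.8833
Σ(xᵢ − x̄)² = 297.1483 ⇒ m₂ = 297.1483/6 = 49.52472
Σ(xᵢ − x̄)³ = -2375.4484 ⇒ m₃ = -2375.4484/6 = -395.90807
m₂^(3/2) = 49.52472^(1.5) = 348.52431
g_1 = m₃ / m₂^(3/2) = -395.90807 / 348.52431 ≈ -1.136

-1.136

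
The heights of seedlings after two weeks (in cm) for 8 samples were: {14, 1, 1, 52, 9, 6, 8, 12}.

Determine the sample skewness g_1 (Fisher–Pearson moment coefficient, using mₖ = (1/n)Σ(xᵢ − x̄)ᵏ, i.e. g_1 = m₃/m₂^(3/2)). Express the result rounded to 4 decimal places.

1.9127

x̄ = (14 + 1 + 1 + 52 + 9 + 6 + 8 + 12) / 8 = 12.8750
deviations (xᵢ − x̄): 1.1250, -11.8750, -11.8750, 39.1250, -3.8750, -6.8750, -4.8750, -0.8750
Σ(xᵢ − x̄)² = 1900.8750 ⇒ m₂ = 1900.8750/8 = 237.60938
Σ(xᵢ − x̄)³ = 56043.8438 ⇒ m₃ = 56043.8438/8 = 7005.48047
m₂^(3/2) = 237.60938^(1.5) = 3662.64948
g_1 = m₃ / m₂^(3/2) = 7005.48047 / 3662.64948 ≈ 1.9127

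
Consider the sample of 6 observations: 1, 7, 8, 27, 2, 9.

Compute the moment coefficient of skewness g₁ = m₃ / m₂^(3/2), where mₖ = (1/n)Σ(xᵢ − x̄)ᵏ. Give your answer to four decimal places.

x̄ = (1 + 7 + 8 + 27 + 2 + 9) / 6 = 9.0000
deviations (xᵢ − x̄): -8.0000, -2.0000, -1.0000, 18.0000, -7.0000, 0.0000
Σ(xᵢ − x̄)² = 442.0000 ⇒ m₂ = 442.0000/6 = 73.66667
Σ(xᵢ − x̄)³ = 4968.0000 ⇒ m₃ = 4968.0000/6 = 828.00000
m₂^(3/2) = 73.66667^(1.5) = 632.27575
g₁ = m₃ / m₂^(3/2) = 828.00000 / 632.27575 ≈ 1.3096

1.3096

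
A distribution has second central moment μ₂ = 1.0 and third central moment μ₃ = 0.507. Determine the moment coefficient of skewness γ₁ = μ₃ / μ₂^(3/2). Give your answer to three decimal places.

σ = √μ₂ = √1.0 = 1.00000
σ³ = μ₂^(3/2) = 1.00000
γ₁ = μ₃/σ³ = 0.507 / 1.00000 ≈ 0.507

0.507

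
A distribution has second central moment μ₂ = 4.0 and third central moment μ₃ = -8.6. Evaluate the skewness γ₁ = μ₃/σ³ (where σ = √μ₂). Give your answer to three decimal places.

-1.075

σ = √μ₂ = √4.0 = 2.00000
σ³ = μ₂^(3/2) = 8.00000
γ₁ = μ₃/σ³ = -8.6 / 8.00000 ≈ -1.075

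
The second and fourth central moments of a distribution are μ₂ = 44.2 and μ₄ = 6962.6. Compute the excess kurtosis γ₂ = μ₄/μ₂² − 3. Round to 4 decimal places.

μ₂² = 44.2² = 1953.64000
μ₄/μ₂² = 6962.6 / 1953.64000 = 3.56391
γ₂ = 3.56391 − 3 ≈ 0.5639

0.5639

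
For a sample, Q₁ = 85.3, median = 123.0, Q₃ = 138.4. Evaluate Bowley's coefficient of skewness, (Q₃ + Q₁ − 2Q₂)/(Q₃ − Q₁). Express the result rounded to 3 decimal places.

numerator: Q₃ + Q₁ − 2Q₂ = 138.4 + 85.3 − 2×123.0 = -22.3000
denominator: Q₃ − Q₁ = 138.4 − 85.3 = 53.1000
Bowley skewness = -22.3000 / 53.1000 ≈ -0.420

-0.420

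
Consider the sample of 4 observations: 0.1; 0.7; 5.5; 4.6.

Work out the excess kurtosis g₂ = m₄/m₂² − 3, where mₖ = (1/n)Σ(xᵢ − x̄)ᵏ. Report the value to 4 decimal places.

x̄ = 2.7250
Σ(xᵢ − x̄)² = 22.2075 ⇒ m₂ = 5.55188
Σ(xᵢ − x̄)⁴ = 135.9551 ⇒ m₄ = 33.98877
m₂² = 30.82332
g₂ = m₄/m₂² − 3 = 1.10270 − 3 ≈ -1.8973

-1.8973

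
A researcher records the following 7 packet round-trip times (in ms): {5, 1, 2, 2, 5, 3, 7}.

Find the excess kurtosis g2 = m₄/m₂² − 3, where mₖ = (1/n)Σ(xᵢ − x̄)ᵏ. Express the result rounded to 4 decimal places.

-1.1542

x̄ = 3.5714
Σ(xᵢ − x̄)² = 27.7143 ⇒ m₂ = 3.95918
Σ(xᵢ − x̄)⁴ = 202.5364 ⇒ m₄ = 28.93378
m₂² = 15.67514
g2 = m₄/m₂² − 3 = 1.84584 − 3 ≈ -1.1542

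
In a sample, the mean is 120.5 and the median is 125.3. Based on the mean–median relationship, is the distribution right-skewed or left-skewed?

mean − median = 120.5 − 125.3 = -4.8
mean < median ⇒ the longer tail is on the left ⇒ left-skewed (negatively skewed).

left-skewed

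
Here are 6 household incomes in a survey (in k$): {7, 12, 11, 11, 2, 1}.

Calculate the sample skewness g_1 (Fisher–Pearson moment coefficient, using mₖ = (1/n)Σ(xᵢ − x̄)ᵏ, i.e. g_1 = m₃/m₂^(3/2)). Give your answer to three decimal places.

x̄ = (7 + 12 + 11 + 11 + 2 + 1) / 6 = 7.3333
deviations (xᵢ − x̄): -0.3333, 4.6667, 3.6667, 3.6667, -5.3333, -6.3333
Σ(xᵢ − x̄)² = 117.3333 ⇒ m₂ = 117.3333/6 = 19.55556
Σ(xᵢ − x̄)³ = -205.5556 ⇒ m₃ = -205.5556/6 = -34.25926
m₂^(3/2) = 19.55556^(1.5) = 86.47792
g_1 = m₃ / m₂^(3/2) = -34.25926 / 86.47792 ≈ -0.396

-0.396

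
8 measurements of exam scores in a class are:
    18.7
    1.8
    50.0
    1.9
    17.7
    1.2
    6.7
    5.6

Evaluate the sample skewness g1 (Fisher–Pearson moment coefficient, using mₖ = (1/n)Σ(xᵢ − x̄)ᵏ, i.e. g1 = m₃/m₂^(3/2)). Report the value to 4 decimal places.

1.5690

x̄ = (18.7 + 1.8 + 50.0 + 1.9 + 17.7 + 1.2 + 6.7 + 5.6) / 8 = 12.9500
deviations (xᵢ − x̄): 5.7500, -11.1500, 37.0500, -11.0500, 4.7500, -11.7500, -6.2500, -7.3500
Σ(xᵢ − x̄)² = 1905.9000 ⇒ m₂ = 1905.9000/8 = 238.23750
Σ(xᵢ − x̄)³ = 46157.0400 ⇒ m₃ = 46157.0400/8 = 5769.63000
m₂^(3/2) = 238.23750^(1.5) = 3677.18250
g1 = m₃ / m₂^(3/2) = 5769.63000 / 3677.18250 ≈ 1.5690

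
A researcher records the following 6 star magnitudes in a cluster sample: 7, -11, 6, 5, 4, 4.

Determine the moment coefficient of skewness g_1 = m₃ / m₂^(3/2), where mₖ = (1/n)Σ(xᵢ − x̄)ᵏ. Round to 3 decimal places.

x̄ = (7 - 11 + 6 + 5 + 4 + 4) / 6 = 2.5000
deviations (xᵢ − x̄): 4.5000, -13.5000, 3.5000, 2.5000, 1.5000, 1.5000
Σ(xᵢ − x̄)² = 225.5000 ⇒ m₂ = 225.5000/6 = 37.58333
Σ(xᵢ − x̄)³ = -2304.0000 ⇒ m₃ = -2304.0000/6 = -384.00000
m₂^(3/2) = 37.58333^(1.5) = 230.40555
g_1 = m₃ / m₂^(3/2) = -384.00000 / 230.40555 ≈ -1.667

-1.667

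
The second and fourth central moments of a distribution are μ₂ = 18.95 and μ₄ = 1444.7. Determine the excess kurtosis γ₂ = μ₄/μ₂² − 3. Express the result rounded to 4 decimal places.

1.0231

μ₂² = 18.95² = 359.10250
μ₄/μ₂² = 1444.7 / 359.10250 = 4.02309
γ₂ = 4.02309 − 3 ≈ 1.0231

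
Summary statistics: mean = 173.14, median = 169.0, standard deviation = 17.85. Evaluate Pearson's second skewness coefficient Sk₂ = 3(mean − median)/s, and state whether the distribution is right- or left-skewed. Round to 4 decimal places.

Sk₂ = 3(173.14 − 169.0) / 17.85 = 3 × 4.1400 / 17.85
    = 12.4200 / 17.85 ≈ 0.6958
Sk₂ > 0 ⇒ mean > median ⇒ right-skewed (positive skew).

0.6958, right-skewed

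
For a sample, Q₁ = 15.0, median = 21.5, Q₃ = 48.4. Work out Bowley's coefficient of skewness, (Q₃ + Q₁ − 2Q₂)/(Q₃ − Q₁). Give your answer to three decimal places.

numerator: Q₃ + Q₁ − 2Q₂ = 48.4 + 15.0 − 2×21.5 = 20.4000
denominator: Q₃ − Q₁ = 48.4 − 15.0 = 33.4000
Bowley skewness = 20.4000 / 33.4000 ≈ 0.611

0.611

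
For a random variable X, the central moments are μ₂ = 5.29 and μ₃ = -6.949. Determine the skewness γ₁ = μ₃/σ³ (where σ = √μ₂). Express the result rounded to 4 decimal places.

-0.5711

σ = √μ₂ = √5.29 = 2.30000
σ³ = μ₂^(3/2) = 12.16700
γ₁ = μ₃/σ³ = -6.949 / 12.16700 ≈ -0.5711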